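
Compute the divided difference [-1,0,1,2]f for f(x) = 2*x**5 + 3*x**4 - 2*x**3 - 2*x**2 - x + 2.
14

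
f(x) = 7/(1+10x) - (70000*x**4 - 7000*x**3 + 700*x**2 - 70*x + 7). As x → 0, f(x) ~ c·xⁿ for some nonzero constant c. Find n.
5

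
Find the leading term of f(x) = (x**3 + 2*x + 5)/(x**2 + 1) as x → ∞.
x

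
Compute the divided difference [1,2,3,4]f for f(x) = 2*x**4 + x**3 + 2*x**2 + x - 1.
21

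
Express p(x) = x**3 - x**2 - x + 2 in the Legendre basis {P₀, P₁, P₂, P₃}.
(5/3)P₀ + (-2/5)P₁ + (-2/3)P₂ + (2/5)P₃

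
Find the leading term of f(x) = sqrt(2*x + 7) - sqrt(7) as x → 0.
sqrt(7)*x/7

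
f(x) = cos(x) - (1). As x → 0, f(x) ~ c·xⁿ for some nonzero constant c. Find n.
2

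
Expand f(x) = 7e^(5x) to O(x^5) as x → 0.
7 + 35*x + 175*x**2/2 + 875*x**3/6 + 4375*x**4/24 + O(x**5)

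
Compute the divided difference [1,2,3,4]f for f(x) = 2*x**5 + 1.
130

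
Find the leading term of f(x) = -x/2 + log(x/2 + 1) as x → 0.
-x**2/8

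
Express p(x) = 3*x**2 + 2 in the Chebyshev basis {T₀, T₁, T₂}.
(7/2)T₀ + (3/2)T₂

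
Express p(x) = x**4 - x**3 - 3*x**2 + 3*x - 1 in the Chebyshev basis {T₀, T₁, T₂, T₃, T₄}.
(-17/8)T₀ + (9/4)T₁ - T₂ + (-1/4)T₃ + (1/8)T₄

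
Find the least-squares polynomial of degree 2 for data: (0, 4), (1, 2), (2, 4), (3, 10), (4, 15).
25/7 + (-15/7)x + (9/7)x²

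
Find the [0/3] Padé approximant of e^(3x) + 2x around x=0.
1/(-169*x**3/2 + 41*x**2/2 - 5*x + 1)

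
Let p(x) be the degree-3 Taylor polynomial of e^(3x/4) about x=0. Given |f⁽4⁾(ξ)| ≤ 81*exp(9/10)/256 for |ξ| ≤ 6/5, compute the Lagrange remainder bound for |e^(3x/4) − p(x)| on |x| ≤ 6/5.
2187*exp(9/10)/80000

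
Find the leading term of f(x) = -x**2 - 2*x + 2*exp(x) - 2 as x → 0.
x**3/3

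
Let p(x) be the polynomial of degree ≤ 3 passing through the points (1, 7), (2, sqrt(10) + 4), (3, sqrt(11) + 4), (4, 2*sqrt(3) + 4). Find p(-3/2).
-495*sqrt(10)/16 - 105*sqrt(3)/8 + 757/16 + 385*sqrt(11)/16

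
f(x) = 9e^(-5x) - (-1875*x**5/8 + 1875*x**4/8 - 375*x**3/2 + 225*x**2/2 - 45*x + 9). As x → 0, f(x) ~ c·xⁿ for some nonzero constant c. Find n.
6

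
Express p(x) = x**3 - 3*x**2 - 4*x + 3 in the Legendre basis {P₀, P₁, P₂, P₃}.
(2)P₀ + (-17/5)P₁ + (-2)P₂ + (2/5)P₃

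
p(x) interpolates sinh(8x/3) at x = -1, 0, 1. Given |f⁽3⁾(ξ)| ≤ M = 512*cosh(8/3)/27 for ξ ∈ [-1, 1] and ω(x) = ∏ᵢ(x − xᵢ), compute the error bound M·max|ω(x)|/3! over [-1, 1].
512*sqrt(3)*cosh(8/3)/729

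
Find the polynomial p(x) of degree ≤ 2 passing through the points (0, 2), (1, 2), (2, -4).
-3*x**2 + 3*x + 2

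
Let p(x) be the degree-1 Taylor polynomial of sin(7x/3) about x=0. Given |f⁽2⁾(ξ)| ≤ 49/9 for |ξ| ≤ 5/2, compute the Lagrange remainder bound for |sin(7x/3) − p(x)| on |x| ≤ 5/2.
1225/72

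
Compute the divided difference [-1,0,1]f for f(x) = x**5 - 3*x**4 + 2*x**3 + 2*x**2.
-1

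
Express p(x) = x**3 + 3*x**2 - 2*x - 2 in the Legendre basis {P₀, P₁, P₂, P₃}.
-P₀ + (-7/5)P₁ + (2)P₂ + (2/5)P₃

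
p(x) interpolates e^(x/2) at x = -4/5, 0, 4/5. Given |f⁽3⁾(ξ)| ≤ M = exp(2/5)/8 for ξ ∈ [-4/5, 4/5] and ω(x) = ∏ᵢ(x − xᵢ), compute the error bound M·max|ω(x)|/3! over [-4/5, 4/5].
8*sqrt(3)*exp(2/5)/3375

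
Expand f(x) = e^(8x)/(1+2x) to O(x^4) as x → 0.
1 + 6*x + 20*x**2 + 136*x**3/3 + O(x**4)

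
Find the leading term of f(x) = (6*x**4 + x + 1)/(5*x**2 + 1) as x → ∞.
6*x**2/5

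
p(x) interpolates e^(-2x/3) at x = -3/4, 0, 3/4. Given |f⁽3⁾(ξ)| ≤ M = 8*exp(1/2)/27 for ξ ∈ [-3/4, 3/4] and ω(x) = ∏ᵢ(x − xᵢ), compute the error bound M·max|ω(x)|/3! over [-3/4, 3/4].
sqrt(3)*exp(1/2)/216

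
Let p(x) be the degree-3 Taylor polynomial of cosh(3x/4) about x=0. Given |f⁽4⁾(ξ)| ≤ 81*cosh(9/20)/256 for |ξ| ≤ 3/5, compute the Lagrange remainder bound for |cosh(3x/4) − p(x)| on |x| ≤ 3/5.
2187*cosh(9/20)/1280000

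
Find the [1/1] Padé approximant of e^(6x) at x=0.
(3*x + 1)/(1 - 3*x)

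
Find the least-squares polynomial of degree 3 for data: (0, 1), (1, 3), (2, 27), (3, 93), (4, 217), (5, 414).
25/21 + (-643/126)x + (295/84)x² + (101/36)x³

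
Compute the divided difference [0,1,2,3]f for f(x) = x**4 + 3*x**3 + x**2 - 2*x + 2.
9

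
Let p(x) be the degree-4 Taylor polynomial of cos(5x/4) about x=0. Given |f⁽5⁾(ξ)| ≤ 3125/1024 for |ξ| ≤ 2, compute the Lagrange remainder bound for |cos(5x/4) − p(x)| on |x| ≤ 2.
625/768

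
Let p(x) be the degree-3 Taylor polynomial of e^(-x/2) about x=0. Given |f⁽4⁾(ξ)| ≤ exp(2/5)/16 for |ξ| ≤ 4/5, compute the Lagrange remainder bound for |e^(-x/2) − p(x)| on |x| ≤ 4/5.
2*exp(2/5)/1875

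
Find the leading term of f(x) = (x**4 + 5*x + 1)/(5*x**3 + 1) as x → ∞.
x/5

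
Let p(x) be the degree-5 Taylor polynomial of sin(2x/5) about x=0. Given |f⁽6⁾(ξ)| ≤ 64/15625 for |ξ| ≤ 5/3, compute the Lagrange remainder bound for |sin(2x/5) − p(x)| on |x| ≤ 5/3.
4/32805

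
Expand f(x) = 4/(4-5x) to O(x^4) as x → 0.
1 + 5*x/4 + 25*x**2/16 + 125*x**3/64 + O(x**4)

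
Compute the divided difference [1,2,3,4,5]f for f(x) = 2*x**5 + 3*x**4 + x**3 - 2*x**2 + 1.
33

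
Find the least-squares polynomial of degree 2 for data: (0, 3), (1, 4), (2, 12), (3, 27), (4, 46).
96/35 + (-97/70)x + (43/14)x²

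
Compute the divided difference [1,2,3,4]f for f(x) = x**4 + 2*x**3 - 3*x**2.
12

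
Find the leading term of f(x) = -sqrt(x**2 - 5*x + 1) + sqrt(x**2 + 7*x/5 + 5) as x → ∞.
16/5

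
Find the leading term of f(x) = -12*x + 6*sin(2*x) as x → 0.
-8*x**3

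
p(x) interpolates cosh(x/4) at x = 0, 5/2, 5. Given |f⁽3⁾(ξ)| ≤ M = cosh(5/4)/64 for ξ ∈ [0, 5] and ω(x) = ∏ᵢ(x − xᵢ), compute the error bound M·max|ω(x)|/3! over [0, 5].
125*sqrt(3)*cosh(5/4)/13824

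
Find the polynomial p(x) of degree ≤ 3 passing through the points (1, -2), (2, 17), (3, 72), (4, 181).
3*x**3 - 2*x - 3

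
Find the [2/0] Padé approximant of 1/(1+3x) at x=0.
9*x**2 - 3*x + 1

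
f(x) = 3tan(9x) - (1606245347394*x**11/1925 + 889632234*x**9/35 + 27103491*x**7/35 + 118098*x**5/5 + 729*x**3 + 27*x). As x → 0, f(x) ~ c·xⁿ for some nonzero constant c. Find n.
13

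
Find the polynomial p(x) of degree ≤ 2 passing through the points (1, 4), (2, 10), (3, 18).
x**2 + 3*x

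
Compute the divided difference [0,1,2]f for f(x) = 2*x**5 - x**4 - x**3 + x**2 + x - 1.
21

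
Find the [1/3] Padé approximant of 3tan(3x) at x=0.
9*x/(1 - 3*x**2)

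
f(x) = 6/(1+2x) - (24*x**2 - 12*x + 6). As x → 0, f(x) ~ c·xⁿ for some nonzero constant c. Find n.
3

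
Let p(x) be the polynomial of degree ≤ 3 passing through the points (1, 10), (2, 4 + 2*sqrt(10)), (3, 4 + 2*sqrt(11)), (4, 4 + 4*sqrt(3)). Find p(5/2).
-sqrt(3)/4 + 9*sqrt(10)/8 + 29/8 + 9*sqrt(11)/8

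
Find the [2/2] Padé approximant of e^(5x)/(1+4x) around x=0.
(2425*x**2/492 + 265*x/82 + 1)/(-2855*x**2/492 + 183*x/82 + 1)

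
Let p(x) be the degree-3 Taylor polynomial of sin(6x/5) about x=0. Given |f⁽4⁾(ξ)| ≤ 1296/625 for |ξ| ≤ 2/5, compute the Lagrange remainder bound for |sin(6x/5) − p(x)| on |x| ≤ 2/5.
864/390625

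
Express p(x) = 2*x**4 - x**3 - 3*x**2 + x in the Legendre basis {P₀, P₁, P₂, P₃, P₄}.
(-3/5)P₀ + (2/5)P₁ + (-6/7)P₂ + (-2/5)P₃ + (16/35)P₄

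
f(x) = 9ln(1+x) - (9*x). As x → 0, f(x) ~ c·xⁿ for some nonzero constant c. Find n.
2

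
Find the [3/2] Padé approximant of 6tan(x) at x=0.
2*x*(15 - x**2)/(5*(1 - 2*x**2/5))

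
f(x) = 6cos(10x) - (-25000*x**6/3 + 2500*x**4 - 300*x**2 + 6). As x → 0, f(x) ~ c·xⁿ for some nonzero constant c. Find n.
8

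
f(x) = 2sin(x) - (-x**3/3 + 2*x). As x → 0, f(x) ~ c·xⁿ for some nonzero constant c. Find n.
5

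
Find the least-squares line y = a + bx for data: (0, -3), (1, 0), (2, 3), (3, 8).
a = -17/5, b = 18/5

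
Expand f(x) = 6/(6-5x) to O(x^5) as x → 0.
1 + 5*x/6 + 25*x**2/36 + 125*x**3/216 + 625*x**4/1296 + O(x**5)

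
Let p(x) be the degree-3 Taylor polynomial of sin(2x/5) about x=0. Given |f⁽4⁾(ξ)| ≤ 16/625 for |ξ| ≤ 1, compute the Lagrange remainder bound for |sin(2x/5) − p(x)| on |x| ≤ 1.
2/1875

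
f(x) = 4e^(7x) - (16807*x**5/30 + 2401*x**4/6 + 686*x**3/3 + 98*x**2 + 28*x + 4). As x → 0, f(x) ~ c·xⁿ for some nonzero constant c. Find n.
6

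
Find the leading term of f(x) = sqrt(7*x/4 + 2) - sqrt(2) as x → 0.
7*sqrt(2)*x/16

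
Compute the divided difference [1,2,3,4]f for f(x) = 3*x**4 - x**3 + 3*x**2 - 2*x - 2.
29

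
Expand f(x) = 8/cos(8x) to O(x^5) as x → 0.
8 + 256*x**2 + 20480*x**4/3 + O(x**5)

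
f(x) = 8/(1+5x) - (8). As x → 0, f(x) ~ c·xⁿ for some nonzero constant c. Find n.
1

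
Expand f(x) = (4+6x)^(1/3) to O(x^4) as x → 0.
2**(2/3) + 2**(2/3)*x/2 - 2**(2/3)*x**2/4 + 5*2**(2/3)*x**3/24 + O(x**4)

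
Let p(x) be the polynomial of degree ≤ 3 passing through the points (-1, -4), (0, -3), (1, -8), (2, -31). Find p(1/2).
-4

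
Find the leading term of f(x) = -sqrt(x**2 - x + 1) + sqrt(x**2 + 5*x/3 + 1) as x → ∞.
4/3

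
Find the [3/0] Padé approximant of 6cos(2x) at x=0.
6 - 12*x**2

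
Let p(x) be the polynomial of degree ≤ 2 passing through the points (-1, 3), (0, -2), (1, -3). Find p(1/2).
-3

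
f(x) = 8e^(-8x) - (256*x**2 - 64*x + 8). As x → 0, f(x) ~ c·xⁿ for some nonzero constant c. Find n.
3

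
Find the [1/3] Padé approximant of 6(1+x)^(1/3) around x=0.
(5*x + 6)/(x**3/81 - x**2/18 + x/2 + 1)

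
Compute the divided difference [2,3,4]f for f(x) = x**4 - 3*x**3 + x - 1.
28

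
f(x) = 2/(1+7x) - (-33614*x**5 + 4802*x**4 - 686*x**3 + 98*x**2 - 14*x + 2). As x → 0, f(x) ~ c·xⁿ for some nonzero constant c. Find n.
6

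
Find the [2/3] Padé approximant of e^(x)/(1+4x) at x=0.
(289*x**2/3380 + 426*x/845 + 1)/(3299*x**3/10140 - 6429*x**2/3380 + 2961*x/845 + 1)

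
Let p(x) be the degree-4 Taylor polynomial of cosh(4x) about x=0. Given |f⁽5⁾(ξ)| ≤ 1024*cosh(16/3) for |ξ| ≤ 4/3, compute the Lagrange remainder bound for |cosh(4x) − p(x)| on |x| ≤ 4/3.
131072*cosh(16/3)/3645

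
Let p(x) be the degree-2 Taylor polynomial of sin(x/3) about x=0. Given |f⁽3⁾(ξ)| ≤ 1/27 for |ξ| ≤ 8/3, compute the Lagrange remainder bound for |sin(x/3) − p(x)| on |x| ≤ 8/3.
256/2187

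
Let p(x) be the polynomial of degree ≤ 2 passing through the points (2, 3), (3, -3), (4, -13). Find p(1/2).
9/2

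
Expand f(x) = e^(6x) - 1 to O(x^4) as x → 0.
6*x + 18*x**2 + 36*x**3 + O(x**4)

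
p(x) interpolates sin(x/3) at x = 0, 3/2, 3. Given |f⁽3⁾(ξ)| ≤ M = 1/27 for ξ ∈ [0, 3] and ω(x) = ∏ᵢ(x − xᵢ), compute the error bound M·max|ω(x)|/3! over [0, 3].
sqrt(3)/216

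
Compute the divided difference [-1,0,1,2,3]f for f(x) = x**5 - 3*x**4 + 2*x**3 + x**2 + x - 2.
2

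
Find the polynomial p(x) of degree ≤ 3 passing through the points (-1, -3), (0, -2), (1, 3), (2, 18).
x**3 + 2*x**2 + 2*x - 2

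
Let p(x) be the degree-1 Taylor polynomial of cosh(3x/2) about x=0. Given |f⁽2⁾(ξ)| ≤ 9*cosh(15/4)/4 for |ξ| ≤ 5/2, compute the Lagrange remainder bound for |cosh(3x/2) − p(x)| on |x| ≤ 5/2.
225*cosh(15/4)/32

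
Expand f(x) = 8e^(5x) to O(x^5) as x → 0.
8 + 40*x + 100*x**2 + 500*x**3/3 + 625*x**4/3 + O(x**5)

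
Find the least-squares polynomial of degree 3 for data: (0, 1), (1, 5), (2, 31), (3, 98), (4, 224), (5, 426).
15/14 + (-45/28)x + (65/28)x² + (3)x³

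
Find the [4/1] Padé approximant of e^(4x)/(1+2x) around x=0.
(32*x**4/5 + 64*x**3/15 + 24*x**2/5 + 12*x/5 + 1)/(2*x/5 + 1)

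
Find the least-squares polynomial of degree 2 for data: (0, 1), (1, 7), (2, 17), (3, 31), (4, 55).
53/35 + (62/35)x + (20/7)x²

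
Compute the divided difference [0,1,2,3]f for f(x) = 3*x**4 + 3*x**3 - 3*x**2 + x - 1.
21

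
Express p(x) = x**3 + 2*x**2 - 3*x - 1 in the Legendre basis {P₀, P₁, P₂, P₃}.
(-1/3)P₀ + (-12/5)P₁ + (4/3)P₂ + (2/5)P₃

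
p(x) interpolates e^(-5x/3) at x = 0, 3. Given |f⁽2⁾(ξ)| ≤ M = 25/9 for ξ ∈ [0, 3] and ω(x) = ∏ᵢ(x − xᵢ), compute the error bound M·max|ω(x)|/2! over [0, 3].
25/8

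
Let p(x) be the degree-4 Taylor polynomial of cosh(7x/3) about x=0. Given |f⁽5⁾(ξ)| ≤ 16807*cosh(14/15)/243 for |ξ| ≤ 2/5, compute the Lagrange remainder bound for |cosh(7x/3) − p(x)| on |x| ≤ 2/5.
67228*cosh(14/15)/11390625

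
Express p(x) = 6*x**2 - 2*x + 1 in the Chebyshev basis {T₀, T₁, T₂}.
(4)T₀ + (-2)T₁ + (3)T₂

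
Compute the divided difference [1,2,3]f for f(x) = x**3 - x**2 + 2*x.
5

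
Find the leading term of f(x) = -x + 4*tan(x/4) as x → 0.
x**3/48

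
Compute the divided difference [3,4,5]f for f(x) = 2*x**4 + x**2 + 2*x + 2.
195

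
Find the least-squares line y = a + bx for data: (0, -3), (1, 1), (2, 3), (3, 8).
a = -3, b = 7/2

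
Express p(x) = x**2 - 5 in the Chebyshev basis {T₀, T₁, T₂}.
(-9/2)T₀ + (1/2)T₂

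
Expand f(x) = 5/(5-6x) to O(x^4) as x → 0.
1 + 6*x/5 + 36*x**2/25 + 216*x**3/125 + O(x**4)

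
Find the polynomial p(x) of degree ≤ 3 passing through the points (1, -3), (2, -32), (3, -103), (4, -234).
-3*x**3 - 3*x**2 + x + 2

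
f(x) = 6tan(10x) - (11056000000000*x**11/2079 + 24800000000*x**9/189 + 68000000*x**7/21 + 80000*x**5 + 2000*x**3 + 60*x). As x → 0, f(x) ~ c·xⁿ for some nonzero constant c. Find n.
13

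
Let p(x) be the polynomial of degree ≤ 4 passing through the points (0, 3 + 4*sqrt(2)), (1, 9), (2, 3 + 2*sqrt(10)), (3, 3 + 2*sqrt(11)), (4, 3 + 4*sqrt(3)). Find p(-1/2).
-267/16 - 45*sqrt(11)/16 + 35*sqrt(3)/32 + 315*sqrt(2)/32 + 189*sqrt(10)/32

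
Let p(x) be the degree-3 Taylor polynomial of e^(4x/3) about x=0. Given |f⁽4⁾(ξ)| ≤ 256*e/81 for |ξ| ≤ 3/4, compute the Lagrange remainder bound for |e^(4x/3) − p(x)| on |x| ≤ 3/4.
e/24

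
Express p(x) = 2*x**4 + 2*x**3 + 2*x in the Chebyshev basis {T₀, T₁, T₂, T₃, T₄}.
(3/4)T₀ + (7/2)T₁ + T₂ + (1/2)T₃ + (1/4)T₄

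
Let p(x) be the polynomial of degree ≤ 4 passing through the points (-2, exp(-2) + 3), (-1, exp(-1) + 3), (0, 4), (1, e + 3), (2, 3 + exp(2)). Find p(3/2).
(-5 + 28*e + (35*exp(2) + 314 + 140*e)*exp(2))*exp(-2)/128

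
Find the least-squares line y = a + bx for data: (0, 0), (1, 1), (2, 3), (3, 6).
a = -1/2, b = 2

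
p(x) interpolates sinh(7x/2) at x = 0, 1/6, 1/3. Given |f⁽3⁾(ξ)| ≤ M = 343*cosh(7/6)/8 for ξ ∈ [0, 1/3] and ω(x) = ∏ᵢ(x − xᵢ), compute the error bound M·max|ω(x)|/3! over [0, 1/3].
343*sqrt(3)*cosh(7/6)/46656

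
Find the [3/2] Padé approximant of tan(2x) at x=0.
(-8*x**3/15 + 2*x)/(1 - 8*x**2/5)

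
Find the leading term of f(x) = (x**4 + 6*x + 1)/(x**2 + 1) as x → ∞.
x**2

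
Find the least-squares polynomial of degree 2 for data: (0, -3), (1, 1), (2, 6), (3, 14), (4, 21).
-109/35 + (247/70)x + (9/14)x²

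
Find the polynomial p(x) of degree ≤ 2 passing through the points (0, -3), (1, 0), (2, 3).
3*x - 3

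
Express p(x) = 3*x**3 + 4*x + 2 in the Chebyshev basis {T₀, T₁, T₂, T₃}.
(2)T₀ + (25/4)T₁ + (3/4)T₃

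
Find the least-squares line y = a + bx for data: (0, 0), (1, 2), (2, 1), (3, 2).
a = 1/2, b = 1/2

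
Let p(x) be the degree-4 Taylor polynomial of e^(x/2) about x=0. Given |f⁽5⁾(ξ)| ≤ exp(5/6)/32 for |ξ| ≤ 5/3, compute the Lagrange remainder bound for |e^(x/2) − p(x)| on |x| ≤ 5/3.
625*exp(5/6)/186624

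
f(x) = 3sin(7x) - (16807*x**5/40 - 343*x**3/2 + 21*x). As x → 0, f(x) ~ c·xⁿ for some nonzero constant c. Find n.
7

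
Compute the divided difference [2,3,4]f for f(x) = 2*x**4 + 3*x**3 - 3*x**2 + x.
134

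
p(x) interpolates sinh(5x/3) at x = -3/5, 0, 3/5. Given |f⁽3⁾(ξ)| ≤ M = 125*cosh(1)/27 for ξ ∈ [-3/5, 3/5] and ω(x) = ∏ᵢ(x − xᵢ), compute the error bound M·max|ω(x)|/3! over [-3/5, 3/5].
sqrt(3)*cosh(1)/27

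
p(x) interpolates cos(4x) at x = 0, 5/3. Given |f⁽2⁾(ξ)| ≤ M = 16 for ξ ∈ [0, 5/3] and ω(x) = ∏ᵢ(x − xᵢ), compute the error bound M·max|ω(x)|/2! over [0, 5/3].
50/9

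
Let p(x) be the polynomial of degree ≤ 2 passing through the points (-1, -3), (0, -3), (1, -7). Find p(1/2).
-9/2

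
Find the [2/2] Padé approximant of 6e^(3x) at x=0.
(9*x**2/2 + 9*x + 6)/(3*x**2/4 - 3*x/2 + 1)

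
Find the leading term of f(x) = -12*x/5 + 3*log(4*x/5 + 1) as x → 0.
-24*x**2/25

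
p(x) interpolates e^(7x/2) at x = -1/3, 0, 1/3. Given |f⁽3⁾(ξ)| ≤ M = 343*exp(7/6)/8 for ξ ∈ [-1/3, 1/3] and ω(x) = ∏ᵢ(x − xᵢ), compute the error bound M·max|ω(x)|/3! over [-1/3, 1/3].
343*sqrt(3)*exp(7/6)/5832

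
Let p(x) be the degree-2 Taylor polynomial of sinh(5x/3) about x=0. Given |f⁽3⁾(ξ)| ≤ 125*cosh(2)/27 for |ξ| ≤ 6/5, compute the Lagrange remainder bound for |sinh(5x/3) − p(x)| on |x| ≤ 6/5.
4*cosh(2)/3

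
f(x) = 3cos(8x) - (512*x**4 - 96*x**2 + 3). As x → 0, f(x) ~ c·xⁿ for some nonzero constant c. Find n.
6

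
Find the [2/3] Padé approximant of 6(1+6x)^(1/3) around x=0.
(84*x**2 + 48*x + 6)/(-4*x**3/3 + 6*x**2 + 6*x + 1)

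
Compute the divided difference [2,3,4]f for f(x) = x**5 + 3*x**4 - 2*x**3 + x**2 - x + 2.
433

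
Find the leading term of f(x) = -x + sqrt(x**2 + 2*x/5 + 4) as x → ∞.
1/5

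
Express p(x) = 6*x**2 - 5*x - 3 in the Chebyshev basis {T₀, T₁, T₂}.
(-5)T₁ + (3)T₂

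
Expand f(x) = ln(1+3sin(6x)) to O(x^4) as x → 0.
18*x - 162*x**2 + 1836*x**3 + O(x**4)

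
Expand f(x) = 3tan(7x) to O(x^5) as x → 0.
21*x + 343*x**3 + O(x**5)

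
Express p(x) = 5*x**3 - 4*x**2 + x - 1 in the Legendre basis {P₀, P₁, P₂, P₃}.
(-7/3)P₀ + (4)P₁ + (-8/3)P₂ + (2)P₃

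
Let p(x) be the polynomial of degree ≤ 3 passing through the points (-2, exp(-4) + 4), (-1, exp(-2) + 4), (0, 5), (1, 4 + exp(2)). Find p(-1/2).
(-1 + 9*exp(2) + (73 - exp(2))*exp(4))*exp(-4)/16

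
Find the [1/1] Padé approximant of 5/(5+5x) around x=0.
1/(x + 1)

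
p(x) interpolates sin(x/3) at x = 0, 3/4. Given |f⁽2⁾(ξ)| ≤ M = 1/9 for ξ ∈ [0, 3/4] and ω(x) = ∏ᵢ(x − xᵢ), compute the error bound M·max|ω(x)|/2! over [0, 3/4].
1/128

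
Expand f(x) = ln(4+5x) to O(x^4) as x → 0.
log(4) + 5*x/4 - 25*x**2/32 + 125*x**3/192 + O(x**4)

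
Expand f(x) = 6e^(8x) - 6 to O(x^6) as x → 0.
48*x + 192*x**2 + 512*x**3 + 1024*x**4 + 8192*x**5/5 + O(x**6)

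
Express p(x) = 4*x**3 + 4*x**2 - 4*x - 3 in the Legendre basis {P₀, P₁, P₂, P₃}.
(-5/3)P₀ + (-8/5)P₁ + (8/3)P₂ + (8/5)P₃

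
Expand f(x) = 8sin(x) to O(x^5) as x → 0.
8*x - 4*x**3/3 + O(x**5)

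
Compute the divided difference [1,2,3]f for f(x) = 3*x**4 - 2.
75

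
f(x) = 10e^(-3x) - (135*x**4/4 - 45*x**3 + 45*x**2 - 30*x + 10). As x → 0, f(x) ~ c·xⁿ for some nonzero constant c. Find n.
5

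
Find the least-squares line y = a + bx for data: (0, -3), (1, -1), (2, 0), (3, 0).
a = -5/2, b = 1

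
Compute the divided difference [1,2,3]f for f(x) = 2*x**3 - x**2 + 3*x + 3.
11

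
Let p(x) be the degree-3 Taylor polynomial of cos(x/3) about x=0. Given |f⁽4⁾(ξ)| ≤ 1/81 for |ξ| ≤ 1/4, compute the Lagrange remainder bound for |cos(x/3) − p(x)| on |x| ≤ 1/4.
1/497664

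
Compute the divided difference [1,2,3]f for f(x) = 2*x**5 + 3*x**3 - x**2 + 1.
197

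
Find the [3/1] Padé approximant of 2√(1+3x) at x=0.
(-27*x**3/32 + 27*x**2/8 + 27*x/4 + 2)/(15*x/8 + 1)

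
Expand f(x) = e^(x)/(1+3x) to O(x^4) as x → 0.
1 - 2*x + 13*x**2/2 - 58*x**3/3 + O(x**4)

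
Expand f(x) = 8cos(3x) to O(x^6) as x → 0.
8 - 36*x**2 + 27*x**4 + O(x**6)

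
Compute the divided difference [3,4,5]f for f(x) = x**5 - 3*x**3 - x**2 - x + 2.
623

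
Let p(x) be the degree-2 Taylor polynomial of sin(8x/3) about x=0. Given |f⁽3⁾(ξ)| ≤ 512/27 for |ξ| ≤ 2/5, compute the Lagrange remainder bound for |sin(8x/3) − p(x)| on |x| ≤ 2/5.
2048/10125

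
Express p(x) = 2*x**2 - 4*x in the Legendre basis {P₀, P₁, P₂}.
(2/3)P₀ + (-4)P₁ + (4/3)P₂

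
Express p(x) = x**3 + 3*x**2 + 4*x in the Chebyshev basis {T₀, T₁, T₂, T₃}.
(3/2)T₀ + (19/4)T₁ + (3/2)T₂ + (1/4)T₃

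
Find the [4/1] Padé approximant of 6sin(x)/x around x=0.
x**4/20 - x**2 + 6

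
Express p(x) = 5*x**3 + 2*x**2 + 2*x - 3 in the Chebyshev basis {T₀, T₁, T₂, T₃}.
(-2)T₀ + (23/4)T₁ + T₂ + (5/4)T₃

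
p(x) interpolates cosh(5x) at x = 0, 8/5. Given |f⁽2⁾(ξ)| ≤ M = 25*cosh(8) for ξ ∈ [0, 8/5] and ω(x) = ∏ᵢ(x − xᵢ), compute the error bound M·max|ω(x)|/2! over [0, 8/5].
8*cosh(8)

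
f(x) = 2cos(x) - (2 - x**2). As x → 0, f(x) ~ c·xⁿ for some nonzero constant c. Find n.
4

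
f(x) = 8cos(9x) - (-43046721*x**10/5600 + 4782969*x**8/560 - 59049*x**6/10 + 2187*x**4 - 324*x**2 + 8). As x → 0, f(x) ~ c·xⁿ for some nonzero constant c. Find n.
12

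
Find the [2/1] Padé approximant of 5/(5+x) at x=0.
1/(x/5 + 1)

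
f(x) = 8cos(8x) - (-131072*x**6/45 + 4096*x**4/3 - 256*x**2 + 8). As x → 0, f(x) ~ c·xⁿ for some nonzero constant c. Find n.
8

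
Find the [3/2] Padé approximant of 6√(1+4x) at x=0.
(12*x**3 + 54*x**2 + 36*x + 6)/(3*x**2 + 4*x + 1)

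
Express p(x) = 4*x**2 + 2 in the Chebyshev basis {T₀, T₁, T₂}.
(4)T₀ + (2)T₂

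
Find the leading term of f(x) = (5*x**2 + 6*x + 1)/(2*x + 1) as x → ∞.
5*x/2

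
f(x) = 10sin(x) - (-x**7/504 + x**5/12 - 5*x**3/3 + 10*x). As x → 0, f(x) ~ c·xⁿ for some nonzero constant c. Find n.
9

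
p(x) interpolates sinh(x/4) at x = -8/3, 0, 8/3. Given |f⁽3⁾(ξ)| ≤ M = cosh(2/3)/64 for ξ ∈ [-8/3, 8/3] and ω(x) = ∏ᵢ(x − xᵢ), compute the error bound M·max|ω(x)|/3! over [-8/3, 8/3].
8*sqrt(3)*cosh(2/3)/729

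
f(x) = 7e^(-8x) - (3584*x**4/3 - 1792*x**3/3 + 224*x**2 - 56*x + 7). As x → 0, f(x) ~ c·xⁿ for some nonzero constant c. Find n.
5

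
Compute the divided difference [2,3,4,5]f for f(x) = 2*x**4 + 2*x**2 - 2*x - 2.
28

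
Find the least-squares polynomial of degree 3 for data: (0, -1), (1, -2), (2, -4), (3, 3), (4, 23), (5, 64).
-8/9 + (94/189)x + (-397/126)x² + (61/54)x³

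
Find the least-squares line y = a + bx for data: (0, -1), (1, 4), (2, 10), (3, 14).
a = -9/10, b = 51/10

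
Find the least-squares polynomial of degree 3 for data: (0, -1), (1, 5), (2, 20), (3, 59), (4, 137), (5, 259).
-43/63 + (1207/378)x + (-53/126)x² + (55/27)x³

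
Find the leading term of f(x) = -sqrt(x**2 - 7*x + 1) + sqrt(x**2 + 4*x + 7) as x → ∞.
11/2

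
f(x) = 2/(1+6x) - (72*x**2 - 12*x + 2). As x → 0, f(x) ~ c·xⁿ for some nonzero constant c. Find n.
3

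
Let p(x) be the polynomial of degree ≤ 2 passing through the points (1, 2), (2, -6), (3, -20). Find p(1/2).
15/4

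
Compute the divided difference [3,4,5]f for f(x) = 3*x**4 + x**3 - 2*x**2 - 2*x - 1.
301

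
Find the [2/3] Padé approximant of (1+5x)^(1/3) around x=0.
(175*x**2/18 + 20*x/3 + 1)/(-125*x**3/162 + 25*x**2/6 + 5*x + 1)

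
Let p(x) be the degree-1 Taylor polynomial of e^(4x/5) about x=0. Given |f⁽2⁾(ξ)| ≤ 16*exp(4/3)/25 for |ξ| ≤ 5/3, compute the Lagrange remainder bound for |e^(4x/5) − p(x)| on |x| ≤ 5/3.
8*exp(4/3)/9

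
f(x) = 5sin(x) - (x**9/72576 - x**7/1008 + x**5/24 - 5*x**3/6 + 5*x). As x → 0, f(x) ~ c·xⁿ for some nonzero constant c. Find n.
11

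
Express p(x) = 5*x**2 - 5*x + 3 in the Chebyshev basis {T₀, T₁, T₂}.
(11/2)T₀ + (-5)T₁ + (5/2)T₂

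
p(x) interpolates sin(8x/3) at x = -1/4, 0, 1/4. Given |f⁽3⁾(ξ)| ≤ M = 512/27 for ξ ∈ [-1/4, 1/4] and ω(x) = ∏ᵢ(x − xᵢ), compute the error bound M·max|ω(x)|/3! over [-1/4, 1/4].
8*sqrt(3)/729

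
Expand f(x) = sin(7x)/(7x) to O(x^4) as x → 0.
1 - 49*x**2/6 + O(x**4)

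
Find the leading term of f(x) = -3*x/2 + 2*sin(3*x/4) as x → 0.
-9*x**3/64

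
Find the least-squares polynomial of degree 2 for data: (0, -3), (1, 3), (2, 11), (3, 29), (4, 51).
-13/5 + (7/5)x + (3)x²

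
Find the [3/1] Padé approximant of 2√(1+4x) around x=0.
(-2*x**3 + 6*x**2 + 9*x + 2)/(5*x/2 + 1)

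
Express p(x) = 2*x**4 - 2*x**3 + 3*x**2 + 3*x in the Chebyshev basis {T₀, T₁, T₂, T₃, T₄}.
(9/4)T₀ + (3/2)T₁ + (5/2)T₂ + (-1/2)T₃ + (1/4)T₄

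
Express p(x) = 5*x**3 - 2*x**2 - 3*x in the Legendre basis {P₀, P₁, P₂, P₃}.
(-2/3)P₀ + (-4/3)P₂ + (2)P₃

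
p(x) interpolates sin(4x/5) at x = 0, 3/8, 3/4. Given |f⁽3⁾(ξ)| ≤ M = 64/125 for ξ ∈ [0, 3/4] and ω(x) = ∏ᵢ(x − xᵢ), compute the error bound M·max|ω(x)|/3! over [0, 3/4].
sqrt(3)/1000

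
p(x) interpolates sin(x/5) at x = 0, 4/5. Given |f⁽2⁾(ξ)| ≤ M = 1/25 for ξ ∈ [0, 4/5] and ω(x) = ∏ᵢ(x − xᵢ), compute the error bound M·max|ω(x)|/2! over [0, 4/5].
2/625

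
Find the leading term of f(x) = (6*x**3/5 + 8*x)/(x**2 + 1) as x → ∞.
6*x/5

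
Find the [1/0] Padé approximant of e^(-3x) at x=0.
1 - 3*x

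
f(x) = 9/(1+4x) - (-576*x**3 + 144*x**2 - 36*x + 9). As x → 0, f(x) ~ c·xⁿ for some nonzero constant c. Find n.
4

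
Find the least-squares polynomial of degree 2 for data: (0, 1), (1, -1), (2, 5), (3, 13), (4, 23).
11/35 + (-57/35)x + (13/7)x²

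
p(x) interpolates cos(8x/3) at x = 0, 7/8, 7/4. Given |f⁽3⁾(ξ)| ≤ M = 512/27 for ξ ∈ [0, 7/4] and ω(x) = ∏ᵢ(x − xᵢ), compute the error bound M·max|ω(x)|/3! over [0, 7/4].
343*sqrt(3)/729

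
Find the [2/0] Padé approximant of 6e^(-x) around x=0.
3*x**2 - 6*x + 6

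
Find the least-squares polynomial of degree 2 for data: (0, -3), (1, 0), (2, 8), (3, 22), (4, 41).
-104/35 + (1/7)x + (19/7)x²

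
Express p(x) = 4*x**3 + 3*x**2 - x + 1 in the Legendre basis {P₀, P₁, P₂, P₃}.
(2)P₀ + (7/5)P₁ + (2)P₂ + (8/5)P₃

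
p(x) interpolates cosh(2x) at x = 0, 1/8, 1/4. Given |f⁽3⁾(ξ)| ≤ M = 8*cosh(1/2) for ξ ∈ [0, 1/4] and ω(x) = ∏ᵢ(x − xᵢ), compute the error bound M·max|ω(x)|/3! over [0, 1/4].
sqrt(3)*cosh(1/2)/1728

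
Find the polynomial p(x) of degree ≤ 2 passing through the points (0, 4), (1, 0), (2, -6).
-x**2 - 3*x + 4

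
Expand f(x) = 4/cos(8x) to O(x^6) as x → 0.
4 + 128*x**2 + 10240*x**4/3 + O(x**6)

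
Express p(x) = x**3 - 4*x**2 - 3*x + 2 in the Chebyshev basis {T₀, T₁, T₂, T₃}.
(-9/4)T₁ + (-2)T₂ + (1/4)T₃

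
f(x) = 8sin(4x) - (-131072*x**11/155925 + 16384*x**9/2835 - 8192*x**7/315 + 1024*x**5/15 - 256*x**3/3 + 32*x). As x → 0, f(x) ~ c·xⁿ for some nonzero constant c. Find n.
13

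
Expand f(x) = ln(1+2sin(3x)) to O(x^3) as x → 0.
6*x - 18*x**2 + O(x**3)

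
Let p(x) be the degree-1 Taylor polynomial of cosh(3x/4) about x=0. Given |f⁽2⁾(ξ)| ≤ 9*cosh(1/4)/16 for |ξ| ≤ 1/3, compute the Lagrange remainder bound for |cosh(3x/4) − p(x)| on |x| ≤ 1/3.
cosh(1/4)/32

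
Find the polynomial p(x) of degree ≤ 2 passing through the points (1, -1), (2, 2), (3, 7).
x**2 - 2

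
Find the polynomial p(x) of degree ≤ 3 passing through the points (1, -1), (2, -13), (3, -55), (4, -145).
-3*x**3 + 3*x**2 - 1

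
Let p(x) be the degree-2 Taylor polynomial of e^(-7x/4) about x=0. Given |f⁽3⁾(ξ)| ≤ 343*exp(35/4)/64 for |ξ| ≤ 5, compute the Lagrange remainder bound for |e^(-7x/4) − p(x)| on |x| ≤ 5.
42875*exp(35/4)/384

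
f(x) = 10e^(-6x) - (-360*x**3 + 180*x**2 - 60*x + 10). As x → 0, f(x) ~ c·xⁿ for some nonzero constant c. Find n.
4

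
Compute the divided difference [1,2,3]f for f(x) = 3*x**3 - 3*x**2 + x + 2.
15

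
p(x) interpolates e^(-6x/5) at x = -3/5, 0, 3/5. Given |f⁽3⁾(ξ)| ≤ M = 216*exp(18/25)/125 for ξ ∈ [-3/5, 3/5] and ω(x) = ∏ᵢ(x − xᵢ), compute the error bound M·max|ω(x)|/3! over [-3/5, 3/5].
216*sqrt(3)*exp(18/25)/15625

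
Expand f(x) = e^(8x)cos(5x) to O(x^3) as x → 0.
1 + 8*x + 39*x**2/2 + O(x**3)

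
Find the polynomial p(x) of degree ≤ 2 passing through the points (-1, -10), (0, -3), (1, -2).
-3*x**2 + 4*x - 3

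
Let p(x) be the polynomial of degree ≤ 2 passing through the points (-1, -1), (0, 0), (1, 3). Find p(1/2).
5/4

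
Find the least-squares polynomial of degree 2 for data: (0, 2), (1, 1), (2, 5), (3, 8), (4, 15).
61/35 + (-69/70)x + (15/14)x²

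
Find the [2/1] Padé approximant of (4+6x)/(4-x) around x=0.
(3*x/2 + 1)/(1 - x/4)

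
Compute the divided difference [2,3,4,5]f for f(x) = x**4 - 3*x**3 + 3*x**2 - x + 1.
11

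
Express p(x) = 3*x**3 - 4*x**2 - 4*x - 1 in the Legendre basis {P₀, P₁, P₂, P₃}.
(-7/3)P₀ + (-11/5)P₁ + (-8/3)P₂ + (6/5)P₃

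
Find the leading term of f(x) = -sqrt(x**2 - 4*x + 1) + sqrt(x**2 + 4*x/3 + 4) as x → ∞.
8/3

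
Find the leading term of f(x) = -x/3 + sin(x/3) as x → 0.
-x**3/162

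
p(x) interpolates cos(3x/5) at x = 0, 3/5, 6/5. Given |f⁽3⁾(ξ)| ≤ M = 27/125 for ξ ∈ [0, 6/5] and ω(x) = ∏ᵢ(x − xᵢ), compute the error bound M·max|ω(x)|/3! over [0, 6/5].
27*sqrt(3)/15625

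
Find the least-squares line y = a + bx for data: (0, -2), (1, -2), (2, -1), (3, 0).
a = -23/10, b = 7/10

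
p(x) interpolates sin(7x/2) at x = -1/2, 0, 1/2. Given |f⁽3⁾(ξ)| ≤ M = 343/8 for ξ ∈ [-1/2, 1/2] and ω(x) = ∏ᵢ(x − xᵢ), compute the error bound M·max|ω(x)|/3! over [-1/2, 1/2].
343*sqrt(3)/1728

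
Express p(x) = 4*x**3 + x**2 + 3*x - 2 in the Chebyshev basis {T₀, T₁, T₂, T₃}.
(-3/2)T₀ + (6)T₁ + (1/2)T₂ + T₃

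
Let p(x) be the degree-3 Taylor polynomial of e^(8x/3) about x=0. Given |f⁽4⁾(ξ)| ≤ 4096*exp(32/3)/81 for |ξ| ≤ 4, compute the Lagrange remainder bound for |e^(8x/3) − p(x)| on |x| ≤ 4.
131072*exp(32/3)/243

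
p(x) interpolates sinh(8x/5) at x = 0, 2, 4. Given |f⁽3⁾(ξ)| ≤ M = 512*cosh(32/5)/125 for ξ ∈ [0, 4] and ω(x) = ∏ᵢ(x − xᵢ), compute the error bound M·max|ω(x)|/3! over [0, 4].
4096*sqrt(3)*cosh(32/5)/3375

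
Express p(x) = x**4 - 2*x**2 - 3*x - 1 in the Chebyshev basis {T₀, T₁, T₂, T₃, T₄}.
(-13/8)T₀ + (-3)T₁ + (-1/2)T₂ + (1/8)T₄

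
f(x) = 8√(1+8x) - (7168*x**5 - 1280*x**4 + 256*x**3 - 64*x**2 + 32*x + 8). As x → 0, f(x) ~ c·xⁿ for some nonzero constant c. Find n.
6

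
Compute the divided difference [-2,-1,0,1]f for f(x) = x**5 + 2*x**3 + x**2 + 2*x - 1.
7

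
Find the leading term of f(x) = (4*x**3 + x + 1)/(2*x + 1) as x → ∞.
2*x**2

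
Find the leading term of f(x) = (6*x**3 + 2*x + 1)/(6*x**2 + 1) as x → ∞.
x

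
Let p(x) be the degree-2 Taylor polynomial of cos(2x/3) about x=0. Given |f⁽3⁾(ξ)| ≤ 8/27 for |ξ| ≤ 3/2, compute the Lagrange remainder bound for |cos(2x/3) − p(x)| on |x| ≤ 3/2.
1/6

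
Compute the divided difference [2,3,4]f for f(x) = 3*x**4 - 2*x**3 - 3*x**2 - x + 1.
144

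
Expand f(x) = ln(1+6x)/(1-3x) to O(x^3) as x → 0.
6*x + O(x**3)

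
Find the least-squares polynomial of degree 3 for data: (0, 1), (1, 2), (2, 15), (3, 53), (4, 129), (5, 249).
11/9 + (-161/54)x + (47/36)x² + (199/108)x³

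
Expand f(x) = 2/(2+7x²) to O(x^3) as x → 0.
1 - 7*x**2/2 + O(x**3)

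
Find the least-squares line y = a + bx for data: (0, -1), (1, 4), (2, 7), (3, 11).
a = -3/5, b = 39/10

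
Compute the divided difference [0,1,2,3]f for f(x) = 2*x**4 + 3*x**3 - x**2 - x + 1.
15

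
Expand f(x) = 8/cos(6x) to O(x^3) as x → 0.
8 + 144*x**2 + O(x**3)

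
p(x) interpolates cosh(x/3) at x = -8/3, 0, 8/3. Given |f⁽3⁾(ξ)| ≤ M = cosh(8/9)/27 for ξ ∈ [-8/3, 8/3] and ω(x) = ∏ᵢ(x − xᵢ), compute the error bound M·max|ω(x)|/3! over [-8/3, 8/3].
512*sqrt(3)*cosh(8/9)/19683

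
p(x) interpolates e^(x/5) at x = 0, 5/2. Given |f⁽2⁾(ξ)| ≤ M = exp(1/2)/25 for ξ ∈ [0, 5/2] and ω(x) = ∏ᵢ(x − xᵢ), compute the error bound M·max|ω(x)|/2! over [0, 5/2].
exp(1/2)/32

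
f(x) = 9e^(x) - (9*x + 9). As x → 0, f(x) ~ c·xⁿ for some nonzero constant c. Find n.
2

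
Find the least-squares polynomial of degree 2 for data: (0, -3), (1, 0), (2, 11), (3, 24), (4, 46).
-108/35 + (27/35)x + (20/7)x²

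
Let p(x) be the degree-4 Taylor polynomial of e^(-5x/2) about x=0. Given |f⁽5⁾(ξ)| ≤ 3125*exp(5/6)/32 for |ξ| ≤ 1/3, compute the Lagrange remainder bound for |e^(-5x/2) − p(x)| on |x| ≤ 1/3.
625*exp(5/6)/186624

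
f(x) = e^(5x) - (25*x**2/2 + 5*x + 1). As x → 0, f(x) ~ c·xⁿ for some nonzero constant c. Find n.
3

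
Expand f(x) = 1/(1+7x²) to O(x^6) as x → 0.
1 - 7*x**2 + 49*x**4 + O(x**6)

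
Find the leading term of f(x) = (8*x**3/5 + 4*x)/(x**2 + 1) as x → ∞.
8*x/5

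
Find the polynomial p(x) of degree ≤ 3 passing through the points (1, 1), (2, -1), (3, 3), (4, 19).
x**3 - 3*x**2 + 3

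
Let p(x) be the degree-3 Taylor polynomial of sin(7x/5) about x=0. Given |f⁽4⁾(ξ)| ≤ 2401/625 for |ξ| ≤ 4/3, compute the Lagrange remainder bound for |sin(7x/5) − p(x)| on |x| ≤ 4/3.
76832/151875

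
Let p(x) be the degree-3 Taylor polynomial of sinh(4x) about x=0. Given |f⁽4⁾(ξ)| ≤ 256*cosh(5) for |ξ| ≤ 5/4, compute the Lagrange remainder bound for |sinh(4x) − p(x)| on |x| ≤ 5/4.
625*cosh(5)/24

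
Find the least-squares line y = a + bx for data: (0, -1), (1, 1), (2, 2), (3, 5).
a = -11/10, b = 19/10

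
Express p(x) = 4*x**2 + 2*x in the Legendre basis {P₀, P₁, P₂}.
(4/3)P₀ + (2)P₁ + (8/3)P₂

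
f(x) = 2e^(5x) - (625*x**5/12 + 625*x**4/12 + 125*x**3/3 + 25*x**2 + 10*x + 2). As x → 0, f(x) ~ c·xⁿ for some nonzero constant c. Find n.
6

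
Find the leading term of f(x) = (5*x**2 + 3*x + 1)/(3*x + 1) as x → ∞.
5*x/3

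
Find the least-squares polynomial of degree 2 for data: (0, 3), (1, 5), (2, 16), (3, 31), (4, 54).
97/35 + (-12/35)x + (23/7)x²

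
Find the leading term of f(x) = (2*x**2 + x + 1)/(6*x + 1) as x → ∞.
x/3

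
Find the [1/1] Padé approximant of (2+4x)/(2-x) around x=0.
(2*x + 1)/(1 - x/2)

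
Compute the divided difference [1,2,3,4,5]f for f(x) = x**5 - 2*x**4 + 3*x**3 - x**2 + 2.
13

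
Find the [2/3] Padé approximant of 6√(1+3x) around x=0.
(189*x**2/8 + 126*x/5 + 6)/(-27*x**3/160 + 81*x**2/80 + 27*x/10 + 1)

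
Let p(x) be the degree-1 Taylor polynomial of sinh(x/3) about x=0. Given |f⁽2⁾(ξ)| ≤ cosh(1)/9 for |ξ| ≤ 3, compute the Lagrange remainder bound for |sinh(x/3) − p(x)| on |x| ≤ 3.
cosh(1)/2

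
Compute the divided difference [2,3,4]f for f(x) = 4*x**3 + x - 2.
36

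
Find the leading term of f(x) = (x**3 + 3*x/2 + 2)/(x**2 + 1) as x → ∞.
x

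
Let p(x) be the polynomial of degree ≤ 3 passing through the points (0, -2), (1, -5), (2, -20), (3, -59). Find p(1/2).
-11/4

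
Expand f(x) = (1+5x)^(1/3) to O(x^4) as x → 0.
1 + 5*x/3 - 25*x**2/9 + 625*x**3/81 + O(x**4)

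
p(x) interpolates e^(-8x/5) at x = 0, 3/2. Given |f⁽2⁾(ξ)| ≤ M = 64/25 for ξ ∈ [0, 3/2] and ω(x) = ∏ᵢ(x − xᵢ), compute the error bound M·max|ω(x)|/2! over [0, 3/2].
18/25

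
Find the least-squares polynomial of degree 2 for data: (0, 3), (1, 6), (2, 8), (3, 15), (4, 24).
24/7 + (17/70)x + (17/14)x²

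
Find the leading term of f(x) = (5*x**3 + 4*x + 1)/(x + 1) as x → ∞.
5*x**2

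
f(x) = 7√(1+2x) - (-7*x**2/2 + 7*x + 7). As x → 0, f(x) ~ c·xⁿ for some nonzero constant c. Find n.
3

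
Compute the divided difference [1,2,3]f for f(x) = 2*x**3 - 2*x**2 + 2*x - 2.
10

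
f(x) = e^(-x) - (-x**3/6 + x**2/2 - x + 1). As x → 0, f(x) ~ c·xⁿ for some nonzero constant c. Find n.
4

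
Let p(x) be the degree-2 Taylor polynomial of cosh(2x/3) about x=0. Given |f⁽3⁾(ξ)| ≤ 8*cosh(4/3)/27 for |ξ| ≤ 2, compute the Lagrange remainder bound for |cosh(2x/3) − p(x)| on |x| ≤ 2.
32*cosh(4/3)/81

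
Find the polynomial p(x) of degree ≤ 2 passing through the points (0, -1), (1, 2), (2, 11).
3*x**2 - 1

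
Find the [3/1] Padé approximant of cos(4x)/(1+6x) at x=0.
(16*x**3/9 - 176*x**2/21 + 4*x/63 + 1)/(382*x/63 + 1)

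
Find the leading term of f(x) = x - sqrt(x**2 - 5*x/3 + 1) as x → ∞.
5/6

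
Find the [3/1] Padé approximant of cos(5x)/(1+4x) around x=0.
(625*x**3/96 - 1675*x**2/84 + 625*x/336 + 1)/(1969*x/336 + 1)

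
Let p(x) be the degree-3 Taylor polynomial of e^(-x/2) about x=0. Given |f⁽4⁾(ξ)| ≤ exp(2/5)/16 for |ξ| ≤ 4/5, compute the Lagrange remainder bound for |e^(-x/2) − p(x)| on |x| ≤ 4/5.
2*exp(2/5)/1875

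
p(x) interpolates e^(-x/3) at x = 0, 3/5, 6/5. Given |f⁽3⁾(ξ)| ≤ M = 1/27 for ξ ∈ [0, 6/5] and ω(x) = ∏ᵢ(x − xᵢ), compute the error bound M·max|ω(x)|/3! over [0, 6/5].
sqrt(3)/3375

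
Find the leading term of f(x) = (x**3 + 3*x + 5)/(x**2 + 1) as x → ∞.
x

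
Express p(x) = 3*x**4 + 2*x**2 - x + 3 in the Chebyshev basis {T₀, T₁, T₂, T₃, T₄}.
(41/8)T₀ - T₁ + (5/2)T₂ + (3/8)T₄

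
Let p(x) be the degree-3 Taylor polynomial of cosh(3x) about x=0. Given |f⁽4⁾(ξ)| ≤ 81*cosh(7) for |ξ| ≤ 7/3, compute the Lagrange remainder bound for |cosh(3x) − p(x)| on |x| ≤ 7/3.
2401*cosh(7)/24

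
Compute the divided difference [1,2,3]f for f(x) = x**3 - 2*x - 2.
6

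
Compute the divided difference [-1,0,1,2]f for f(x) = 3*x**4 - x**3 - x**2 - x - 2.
5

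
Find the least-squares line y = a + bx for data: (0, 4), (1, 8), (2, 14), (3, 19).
a = 18/5, b = 51/10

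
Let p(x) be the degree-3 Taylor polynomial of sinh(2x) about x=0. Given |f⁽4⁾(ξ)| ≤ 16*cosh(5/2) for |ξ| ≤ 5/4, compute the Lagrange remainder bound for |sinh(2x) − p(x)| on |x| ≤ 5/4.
625*cosh(5/2)/384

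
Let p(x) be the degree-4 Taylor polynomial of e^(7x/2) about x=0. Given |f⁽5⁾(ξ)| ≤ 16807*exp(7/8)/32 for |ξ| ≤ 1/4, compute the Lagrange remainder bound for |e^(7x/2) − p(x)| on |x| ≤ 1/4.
16807*exp(7/8)/3932160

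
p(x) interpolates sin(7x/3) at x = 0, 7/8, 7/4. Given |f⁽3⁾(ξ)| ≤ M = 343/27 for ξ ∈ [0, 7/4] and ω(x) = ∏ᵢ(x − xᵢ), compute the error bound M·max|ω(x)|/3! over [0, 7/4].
117649*sqrt(3)/373248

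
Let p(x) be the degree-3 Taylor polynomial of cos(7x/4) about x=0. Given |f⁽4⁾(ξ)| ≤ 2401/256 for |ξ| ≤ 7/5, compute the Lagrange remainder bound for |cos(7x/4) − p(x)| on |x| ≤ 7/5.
5764801/3840000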